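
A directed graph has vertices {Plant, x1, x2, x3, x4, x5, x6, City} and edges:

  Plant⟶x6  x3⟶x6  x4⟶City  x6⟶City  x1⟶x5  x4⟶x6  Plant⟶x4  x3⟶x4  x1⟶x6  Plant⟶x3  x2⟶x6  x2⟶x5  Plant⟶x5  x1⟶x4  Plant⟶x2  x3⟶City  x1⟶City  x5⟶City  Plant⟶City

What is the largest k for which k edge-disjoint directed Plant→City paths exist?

Assign every edge capacity 1; by Menger, the answer equals the max flow.
Path Plant→City (+1); total 1.
Path Plant→x3→City (+1); total 2.
Path Plant→x4→City (+1); total 3.
Path Plant→x5→City (+1); total 4.
Path Plant→x6→City (+1); total 5.
No residual Plant→City path; max flow = 5.
Certifying cut of size 5: {Plant→City, Plant→x3, Plant→x4, x5→City, x6→City}.

5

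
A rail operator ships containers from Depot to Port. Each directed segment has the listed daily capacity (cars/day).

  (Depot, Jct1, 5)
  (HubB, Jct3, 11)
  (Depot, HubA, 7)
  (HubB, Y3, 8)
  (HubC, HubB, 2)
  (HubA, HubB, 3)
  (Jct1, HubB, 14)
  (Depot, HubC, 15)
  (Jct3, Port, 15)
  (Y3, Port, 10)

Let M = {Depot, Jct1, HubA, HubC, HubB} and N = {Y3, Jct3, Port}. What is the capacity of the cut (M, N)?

Edges leaving {Depot, Jct1, HubA, HubC, HubB}: HubB→Y3 (8), HubB→Jct3 (11).
Cut capacity = 8 + 11 = 19.

19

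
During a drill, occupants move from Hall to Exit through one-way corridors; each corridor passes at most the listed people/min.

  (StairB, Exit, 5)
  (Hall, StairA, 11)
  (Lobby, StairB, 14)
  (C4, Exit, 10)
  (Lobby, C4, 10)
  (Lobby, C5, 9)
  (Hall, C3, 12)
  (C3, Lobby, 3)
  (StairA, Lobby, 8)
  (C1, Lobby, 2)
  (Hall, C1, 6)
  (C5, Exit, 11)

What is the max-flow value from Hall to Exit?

Augment Hall→StairA→Lobby→StairB→Exit: bottleneck 5, flow now 5.
Augment Hall→StairA→Lobby→C5→Exit: bottleneck 3, flow now 8.
Augment Hall→C3→Lobby→C5→Exit: bottleneck 3, flow now 11.
Augment Hall→C1→Lobby→C5→Exit: bottleneck 2, flow now 13.
No augmenting path remains; maximum flow = 13.
In the residual graph, reachable from Hall: {Hall, StairA, C3, C1}.
Min-cut edges: StairA→Lobby (8), C3→Lobby (3), C1→Lobby (2); capacity 8 + 3 + 2 = 13.
This cut is saturated, so no flow can exceed 13.

13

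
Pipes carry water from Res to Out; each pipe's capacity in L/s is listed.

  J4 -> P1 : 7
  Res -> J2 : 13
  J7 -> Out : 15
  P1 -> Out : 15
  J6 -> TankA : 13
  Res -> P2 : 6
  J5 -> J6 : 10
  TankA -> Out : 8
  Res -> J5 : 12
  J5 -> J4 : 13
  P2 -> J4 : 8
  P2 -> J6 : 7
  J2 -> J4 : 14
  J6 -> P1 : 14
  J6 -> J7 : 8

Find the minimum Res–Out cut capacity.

Augment Res→J5→J6→J7→Out: bottleneck 8, flow now 8.
Augment Res→J5→J6→TankA→Out: bottleneck 2, flow now 10.
Augment Res→J5→J4→P1→Out: bottleneck 2, flow now 12.
Augment Res→P2→J6→TankA→Out: bottleneck 6, flow now 18.
Augment Res→J2→J4→P1→Out: bottleneck 5, flow now 23.
No augmenting path remains; maximum flow = 23.
By max-flow min-cut, the minimum cut capacity equals the max flow.
In the residual graph, reachable from Res: {Res, J5, J2, J4}.
Min-cut edges: Res→P2 (6), J5→J6 (10), J4→P1 (7); capacity 6 + 10 + 7 = 23.

23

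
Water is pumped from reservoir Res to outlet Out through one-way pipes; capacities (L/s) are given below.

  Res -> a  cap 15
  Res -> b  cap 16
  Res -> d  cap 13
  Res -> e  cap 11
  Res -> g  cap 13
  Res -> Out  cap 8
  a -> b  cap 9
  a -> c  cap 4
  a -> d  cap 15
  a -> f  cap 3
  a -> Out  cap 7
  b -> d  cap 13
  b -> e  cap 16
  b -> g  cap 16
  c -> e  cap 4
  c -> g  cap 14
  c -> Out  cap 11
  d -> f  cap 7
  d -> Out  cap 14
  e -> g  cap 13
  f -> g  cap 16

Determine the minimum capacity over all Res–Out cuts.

33

Augment Res→Out: bottleneck 8, flow now 8.
Augment Res→a→Out: bottleneck 7, flow now 15.
Augment Res→d→Out: bottleneck 13, flow now 28.
Augment Res→a→c→Out: bottleneck 4, flow now 32.
Augment Res→a→d→Out: bottleneck 1, flow now 33.
No augmenting path remains; maximum flow = 33.
By max-flow min-cut, the minimum cut capacity equals the max flow.
In the residual graph, reachable from Res: {Res, a, b, d, e, f, g}.
Min-cut edges: Res→Out (8), a→c (4), a→Out (7), d→Out (14); capacity 8 + 4 + 7 + 14 = 33.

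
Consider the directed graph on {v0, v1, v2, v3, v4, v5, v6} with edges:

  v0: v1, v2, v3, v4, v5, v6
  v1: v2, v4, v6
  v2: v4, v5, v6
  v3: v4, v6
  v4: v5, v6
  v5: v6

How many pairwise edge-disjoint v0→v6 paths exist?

6

Assign every edge capacity 1; by Menger, the answer equals the max flow.
Path v0→v6 (+1); total 1.
Path v0→v1→v6 (+1); total 2.
Path v0→v2→v6 (+1); total 3.
Path v0→v3→v6 (+1); total 4.
Path v0→v4→v6 (+1); total 5.
Path v0→v5→v6 (+1); total 6.
No residual v0→v6 path; max flow = 6.
Certifying cut of size 6: {v0→v1, v0→v2, v0→v3, v0→v4, v0→v5, v0→v6}.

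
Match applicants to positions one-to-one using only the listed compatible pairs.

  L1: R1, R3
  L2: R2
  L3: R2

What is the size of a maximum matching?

2

Unit-capacity flow: source→left, listed edges, right→sink; max matching = max flow.
Augmenting path L1→R1 (+1); matched 1.
Augmenting path L2→R2 (+1); matched 2.
No augmenting path remains; maximum matching = 2.
König certificate: {L1, R2} is a vertex cover of size 2 (every listed pair touches it), so no matching can be larger.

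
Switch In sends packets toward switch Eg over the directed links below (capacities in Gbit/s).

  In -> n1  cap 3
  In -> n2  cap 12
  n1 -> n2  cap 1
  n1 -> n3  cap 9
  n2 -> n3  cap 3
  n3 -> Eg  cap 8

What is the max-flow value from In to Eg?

Augment In→n1→n3→Eg: bottleneck 3, flow now 3.
Augment In→n2→n3→Eg: bottleneck 3, flow now 6.
No augmenting path remains; maximum flow = 6.
In the residual graph, reachable from In: {In, n2}.
Min-cut edges: In→n1 (3), n2→n3 (3); capacity 3 + 3 = 6.
This cut is saturated, so no flow can exceed 6.

6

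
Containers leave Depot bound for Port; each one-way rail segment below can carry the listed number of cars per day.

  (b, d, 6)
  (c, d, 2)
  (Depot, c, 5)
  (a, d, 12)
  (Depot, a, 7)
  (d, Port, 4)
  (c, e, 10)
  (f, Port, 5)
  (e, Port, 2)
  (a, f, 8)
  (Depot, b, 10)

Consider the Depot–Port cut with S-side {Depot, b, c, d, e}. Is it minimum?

Given cut capacity: 7 + 4 + 2 = 13.
Augment Depot→a→d→Port: bottleneck 4, flow now 4.
Augment Depot→a→f→Port: bottleneck 3, flow now 7.
Augment Depot→c→e→Port: bottleneck 2, flow now 9.
Augment Depot→b→d→a→f→Port: bottleneck 2, flow now 11. (uses reverse residual edge)
No augmenting path remains; maximum flow = 11.
In the residual graph, reachable from Depot: {Depot, a, b, c, d, e, f}.
Min-cut edges: d→Port (4), e→Port (2), f→Port (5); capacity 4 + 2 + 5 = 11.
Cut capacity 13 exceeds the max flow 11, so it is not minimum.

No — its capacity is 13, but the minimum cut has capacity 11.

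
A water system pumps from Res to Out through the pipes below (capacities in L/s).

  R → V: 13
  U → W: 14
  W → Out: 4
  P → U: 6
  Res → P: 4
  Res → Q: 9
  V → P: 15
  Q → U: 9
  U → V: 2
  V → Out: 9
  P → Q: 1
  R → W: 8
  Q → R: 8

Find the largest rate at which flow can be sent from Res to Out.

13

Augment Res→P→U→V→Out: bottleneck 2, flow now 2.
Augment Res→P→U→W→Out: bottleneck 2, flow now 4.
Augment Res→Q→R→V→Out: bottleneck 7, flow now 11.
Augment Res→Q→R→W→Out: bottleneck 1, flow now 12.
Augment Res→Q→U→W→Out: bottleneck 1, flow now 13.
No augmenting path remains; maximum flow = 13.
In the residual graph, reachable from Res: {Res}.
Min-cut edges: Res→P (4), Res→Q (9); capacity 4 + 9 = 13.
This cut is saturated, so no flow can exceed 13.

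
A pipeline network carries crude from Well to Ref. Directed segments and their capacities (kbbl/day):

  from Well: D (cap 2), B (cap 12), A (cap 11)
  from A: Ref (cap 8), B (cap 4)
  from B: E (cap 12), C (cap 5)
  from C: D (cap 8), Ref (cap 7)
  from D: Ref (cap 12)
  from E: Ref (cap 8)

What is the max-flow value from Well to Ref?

Augment Well→A→Ref: bottleneck 8, flow now 8.
Augment Well→D→Ref: bottleneck 2, flow now 10.
Augment Well→B→C→Ref: bottleneck 5, flow now 15.
Augment Well→B→E→Ref: bottleneck 7, flow now 22.
Augment Well→A→B→E→Ref: bottleneck 1, flow now 23.
No augmenting path remains; maximum flow = 23.
In the residual graph, reachable from Well: {Well, A, B, E}.
Min-cut edges: Well→D (2), A→Ref (8), B→C (5), E→Ref (8); capacity 2 + 8 + 5 + 8 = 23.
This cut is saturated, so no flow can exceed 23.

23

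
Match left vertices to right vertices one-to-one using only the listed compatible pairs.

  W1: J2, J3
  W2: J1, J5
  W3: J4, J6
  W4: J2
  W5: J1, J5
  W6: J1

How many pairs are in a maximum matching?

5

Unit-capacity flow: source→left, listed edges, right→sink; max matching = max flow.
Augmenting path W1→J2 (+1); matched 1.
Augmenting path W2→J1 (+1); matched 2.
Augmenting path W3→J4 (+1); matched 3.
Augmenting path W5→J5 (+1); matched 4.
Augmenting path W4→J2→W1→J3 (+1); matched 5.
No augmenting path remains; maximum matching = 5.
König certificate: {W1, W3, W4, J1, J5} is a vertex cover of size 5 (every listed pair touches it), so no matching can be larger.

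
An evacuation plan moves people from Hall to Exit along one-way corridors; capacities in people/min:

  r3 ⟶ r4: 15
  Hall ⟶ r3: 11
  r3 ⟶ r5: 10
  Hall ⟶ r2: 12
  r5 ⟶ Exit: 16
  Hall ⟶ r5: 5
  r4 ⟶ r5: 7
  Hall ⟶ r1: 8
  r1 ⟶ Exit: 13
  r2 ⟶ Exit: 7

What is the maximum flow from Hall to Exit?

31

Augment Hall→r1→Exit: bottleneck 8, flow now 8.
Augment Hall→r2→Exit: bottleneck 7, flow now 15.
Augment Hall→r5→Exit: bottleneck 5, flow now 20.
Augment Hall→r3→r5→Exit: bottleneck 10, flow now 30.
Augment Hall→r3→r4→r5→Exit: bottleneck 1, flow now 31.
No augmenting path remains; maximum flow = 31.
In the residual graph, reachable from Hall: {Hall, r2}.
Min-cut edges: Hall→r1 (8), Hall→r3 (11), Hall→r5 (5), r2→Exit (7); capacity 8 + 11 + 5 + 7 = 31.
This cut is saturated, so no flow can exceed 31.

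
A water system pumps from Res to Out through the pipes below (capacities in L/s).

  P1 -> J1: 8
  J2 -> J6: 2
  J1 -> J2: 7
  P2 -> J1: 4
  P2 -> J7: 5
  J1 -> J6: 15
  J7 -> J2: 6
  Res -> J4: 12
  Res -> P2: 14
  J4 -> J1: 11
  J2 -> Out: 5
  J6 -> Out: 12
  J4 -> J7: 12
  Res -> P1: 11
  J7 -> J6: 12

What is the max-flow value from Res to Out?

17

Augment Res→P1→J1→J6→Out: bottleneck 8, flow now 8.
Augment Res→P2→J7→J6→Out: bottleneck 4, flow now 12.
Augment Res→P2→J7→J2→Out: bottleneck 1, flow now 13.
Augment Res→P2→J1→J2→Out: bottleneck 4, flow now 17.
No augmenting path remains; maximum flow = 17.
In the residual graph, reachable from Res: {Res, P1, P2, J4, J7, J1, J6, J2}.
Min-cut edges: J6→Out (12), J2→Out (5); capacity 12 + 5 = 17.
This cut is saturated, so no flow can exceed 17.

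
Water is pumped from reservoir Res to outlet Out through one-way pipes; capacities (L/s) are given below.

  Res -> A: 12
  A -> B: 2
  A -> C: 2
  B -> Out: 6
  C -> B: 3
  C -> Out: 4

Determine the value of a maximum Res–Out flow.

Augment Res→A→B→Out: bottleneck 2, flow now 2.
Augment Res→A→C→Out: bottleneck 2, flow now 4.
No augmenting path remains; maximum flow = 4.
In the residual graph, reachable from Res: {Res, A}.
Min-cut edges: A→B (2), A→C (2); capacity 2 + 2 = 4.
This cut is saturated, so no flow can exceed 4.

4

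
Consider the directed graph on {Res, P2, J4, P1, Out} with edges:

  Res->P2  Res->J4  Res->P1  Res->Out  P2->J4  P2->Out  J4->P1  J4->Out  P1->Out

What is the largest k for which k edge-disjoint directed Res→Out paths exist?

4

Assign every edge capacity 1; by Menger, the answer equals the max flow.
Path Res→Out (+1); total 1.
Path Res→P2→Out (+1); total 2.
Path Res→J4→Out (+1); total 3.
Path Res→P1→Out (+1); total 4.
No residual Res→Out path; max flow = 4.
Certifying cut of size 4: {Res→J4, Res→Out, Res→P1, Res→P2}.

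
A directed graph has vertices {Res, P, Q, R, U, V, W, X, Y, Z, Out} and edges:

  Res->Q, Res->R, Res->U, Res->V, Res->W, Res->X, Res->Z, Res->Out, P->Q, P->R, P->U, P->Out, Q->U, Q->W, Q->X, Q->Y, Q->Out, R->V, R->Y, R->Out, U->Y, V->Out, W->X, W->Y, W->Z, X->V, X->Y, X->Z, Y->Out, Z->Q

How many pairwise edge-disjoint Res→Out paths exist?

5

Assign every edge capacity 1; by Menger, the answer equals the max flow.
Path Res→Out (+1); total 1.
Path Res→Q→Out (+1); total 2.
Path Res→R→Out (+1); total 3.
Path Res→V→Out (+1); total 4.
Path Res→U→Y→Out (+1); total 5.
No residual Res→Out path; max flow = 5.
Certifying cut of size 5: {Q→Out, Res→Out, Res→R, V→Out, Y→Out}.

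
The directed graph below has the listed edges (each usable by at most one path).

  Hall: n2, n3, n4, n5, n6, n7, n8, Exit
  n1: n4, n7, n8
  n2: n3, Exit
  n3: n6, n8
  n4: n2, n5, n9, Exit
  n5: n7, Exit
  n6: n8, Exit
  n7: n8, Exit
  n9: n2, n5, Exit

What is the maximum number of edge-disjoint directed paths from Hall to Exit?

6

Assign every edge capacity 1; by Menger, the answer equals the max flow.
Path Hall→Exit (+1); total 1.
Path Hall→n2→Exit (+1); total 2.
Path Hall→n4→Exit (+1); total 3.
Path Hall→n5→Exit (+1); total 4.
Path Hall→n6→Exit (+1); total 5.
Path Hall→n7→Exit (+1); total 6.
No residual Hall→Exit path; max flow = 6.
Certifying cut of size 6: {Hall→Exit, Hall→n2, Hall→n4, Hall→n5, Hall→n7, n6→Exit}.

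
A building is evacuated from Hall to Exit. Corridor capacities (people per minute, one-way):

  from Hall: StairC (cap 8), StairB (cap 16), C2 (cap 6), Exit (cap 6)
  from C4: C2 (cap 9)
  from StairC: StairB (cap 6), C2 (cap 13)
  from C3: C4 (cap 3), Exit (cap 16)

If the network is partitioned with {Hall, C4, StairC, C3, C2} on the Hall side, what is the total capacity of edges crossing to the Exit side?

Edges leaving {Hall, C4, StairC, C3, C2}: Hall→StairB (16), Hall→Exit (6), StairC→StairB (6), C3→Exit (16).
Cut capacity = 16 + 6 + 6 + 16 = 44.

44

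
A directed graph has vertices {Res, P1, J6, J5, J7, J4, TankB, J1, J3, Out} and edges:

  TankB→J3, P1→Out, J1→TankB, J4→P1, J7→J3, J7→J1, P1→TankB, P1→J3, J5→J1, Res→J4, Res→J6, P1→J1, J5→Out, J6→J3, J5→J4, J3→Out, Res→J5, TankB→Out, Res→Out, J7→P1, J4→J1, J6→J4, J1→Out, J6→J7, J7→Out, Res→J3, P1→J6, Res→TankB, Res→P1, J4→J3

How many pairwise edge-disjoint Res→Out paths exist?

Assign every edge capacity 1; by Menger, the answer equals the max flow.
Path Res→Out (+1); total 1.
Path Res→P1→Out (+1); total 2.
Path Res→J5→Out (+1); total 3.
Path Res→TankB→Out (+1); total 4.
Path Res→J3→Out (+1); total 5.
Path Res→J6→J7→Out (+1); total 6.
Path Res→J4→J1→Out (+1); total 7.
No residual Res→Out path; max flow = 7.
Certifying cut of size 7: {Res→J3, Res→J4, Res→J5, Res→J6, Res→Out, Res→P1, Res→TankB}.

7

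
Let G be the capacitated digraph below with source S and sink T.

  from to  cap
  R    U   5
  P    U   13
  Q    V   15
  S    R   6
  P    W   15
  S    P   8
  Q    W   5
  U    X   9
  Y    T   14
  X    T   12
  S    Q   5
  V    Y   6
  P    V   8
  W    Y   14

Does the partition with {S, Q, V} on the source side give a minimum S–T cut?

No — its capacity is 25, but the minimum cut has capacity 18.

Given cut capacity: 8 + 6 + 5 + 6 = 25.
Augment S→P→U→X→T: bottleneck 8, flow now 8.
Augment S→Q→V→Y→T: bottleneck 5, flow now 13.
Augment S→R→U→X→T: bottleneck 1, flow now 14.
Augment S→R→U→P→V→Y→T: bottleneck 1, flow now 15. (uses reverse residual edge)
Augment S→R→U→P→W→Y→T: bottleneck 3, flow now 18. (uses reverse residual edge)
No augmenting path remains; maximum flow = 18.
In the residual graph, reachable from S: {S, R}.
Min-cut edges: S→P (8), S→Q (5), R→U (5); capacity 8 + 5 + 5 = 18.
Cut capacity 25 exceeds the max flow 18, so it is not minimum.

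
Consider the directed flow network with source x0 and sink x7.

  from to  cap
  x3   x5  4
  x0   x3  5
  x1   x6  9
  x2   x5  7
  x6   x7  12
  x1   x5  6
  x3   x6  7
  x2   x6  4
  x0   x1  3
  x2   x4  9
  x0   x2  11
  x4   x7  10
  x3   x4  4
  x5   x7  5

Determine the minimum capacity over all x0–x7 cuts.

19

Augment x0→x1→x5→x7: bottleneck 3, flow now 3.
Augment x0→x2→x4→x7: bottleneck 9, flow now 12.
Augment x0→x2→x5→x7: bottleneck 2, flow now 14.
Augment x0→x3→x4→x7: bottleneck 1, flow now 15.
Augment x0→x3→x6→x7: bottleneck 4, flow now 19.
No augmenting path remains; maximum flow = 19.
By max-flow min-cut, the minimum cut capacity equals the max flow.
In the residual graph, reachable from x0: {x0}.
Min-cut edges: x0→x1 (3), x0→x2 (11), x0→x3 (5); capacity 3 + 11 + 5 = 19.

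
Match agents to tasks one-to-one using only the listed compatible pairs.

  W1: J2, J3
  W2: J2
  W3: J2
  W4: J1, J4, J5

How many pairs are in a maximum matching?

Unit-capacity flow: source→left, listed edges, right→sink; max matching = max flow.
Augmenting path W1→J2 (+1); matched 1.
Augmenting path W4→J1 (+1); matched 2.
Augmenting path W2→J2→W1→J3 (+1); matched 3.
No augmenting path remains; maximum matching = 3.
König certificate: {W1, W4, J2} is a vertex cover of size 3 (every listed pair touches it), so no matching can be larger.

3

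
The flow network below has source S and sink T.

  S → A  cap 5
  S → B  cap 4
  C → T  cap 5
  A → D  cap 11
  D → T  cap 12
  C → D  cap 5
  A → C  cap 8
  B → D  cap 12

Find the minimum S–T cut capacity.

Augment S→A→C→T: bottleneck 5, flow now 5.
Augment S→B→D→T: bottleneck 4, flow now 9.
No augmenting path remains; maximum flow = 9.
By max-flow min-cut, the minimum cut capacity equals the max flow.
In the residual graph, reachable from S: {S}.
Min-cut edges: S→A (5), S→B (4); capacity 5 + 4 = 9.

9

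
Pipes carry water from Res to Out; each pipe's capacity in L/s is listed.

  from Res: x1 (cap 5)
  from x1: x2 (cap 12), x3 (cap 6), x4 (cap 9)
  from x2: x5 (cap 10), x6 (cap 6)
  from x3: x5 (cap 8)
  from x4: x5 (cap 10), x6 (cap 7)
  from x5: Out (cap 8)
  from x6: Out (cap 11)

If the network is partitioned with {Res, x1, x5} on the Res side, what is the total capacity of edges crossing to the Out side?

35

Edges leaving {Res, x1, x5}: x1→x2 (12), x1→x3 (6), x1→x4 (9), x5→Out (8).
Cut capacity = 12 + 6 + 9 + 8 = 35.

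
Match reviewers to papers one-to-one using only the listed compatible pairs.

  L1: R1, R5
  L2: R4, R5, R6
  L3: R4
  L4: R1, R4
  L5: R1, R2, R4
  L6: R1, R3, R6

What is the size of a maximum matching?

6

Unit-capacity flow: source→left, listed edges, right→sink; max matching = max flow.
Augmenting path L1→R1 (+1); matched 1.
Augmenting path L2→R4 (+1); matched 2.
Augmenting path L5→R2 (+1); matched 3.
Augmenting path L6→R3 (+1); matched 4.
Augmenting path L3→R4→L2→R5 (+1); matched 5.
Augmenting path L4→R1→L1→R5→L2→R6 (+1); matched 6.
No augmenting path remains; maximum matching = 6.
König certificate: {L1, L2, L3, L4, L5, L6} is a vertex cover of size 6 (every listed pair touches it), so no matching can be larger.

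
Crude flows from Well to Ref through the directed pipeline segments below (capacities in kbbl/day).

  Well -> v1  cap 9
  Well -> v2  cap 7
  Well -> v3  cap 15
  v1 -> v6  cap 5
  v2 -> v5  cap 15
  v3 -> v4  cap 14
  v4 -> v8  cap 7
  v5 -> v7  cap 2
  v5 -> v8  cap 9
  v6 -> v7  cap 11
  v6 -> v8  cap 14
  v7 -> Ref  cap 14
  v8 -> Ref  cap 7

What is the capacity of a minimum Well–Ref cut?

14

Augment Well→v1→v6→v7→Ref: bottleneck 5, flow now 5.
Augment Well→v2→v5→v7→Ref: bottleneck 2, flow now 7.
Augment Well→v2→v5→v8→Ref: bottleneck 5, flow now 12.
Augment Well→v3→v4→v8→Ref: bottleneck 2, flow now 14.
No augmenting path remains; maximum flow = 14.
By max-flow min-cut, the minimum cut capacity equals the max flow.
In the residual graph, reachable from Well: {Well, v1, v2, v3, v4, v5, v8}.
Min-cut edges: v1→v6 (5), v5→v7 (2), v8→Ref (7); capacity 5 + 2 + 7 = 14.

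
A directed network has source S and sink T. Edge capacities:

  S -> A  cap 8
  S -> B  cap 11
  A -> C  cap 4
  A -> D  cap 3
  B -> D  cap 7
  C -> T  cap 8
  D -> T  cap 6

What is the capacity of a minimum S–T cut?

10

Augment S→A→C→T: bottleneck 4, flow now 4.
Augment S→A→D→T: bottleneck 3, flow now 7.
Augment S→B→D→T: bottleneck 3, flow now 10.
No augmenting path remains; maximum flow = 10.
By max-flow min-cut, the minimum cut capacity equals the max flow.
In the residual graph, reachable from S: {S, A, B, D}.
Min-cut edges: A→C (4), D→T (6); capacity 4 + 6 = 10.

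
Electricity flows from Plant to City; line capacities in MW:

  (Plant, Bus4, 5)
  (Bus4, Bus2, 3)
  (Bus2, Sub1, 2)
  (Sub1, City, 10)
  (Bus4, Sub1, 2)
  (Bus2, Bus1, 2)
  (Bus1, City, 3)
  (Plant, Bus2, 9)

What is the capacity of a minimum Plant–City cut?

6

Augment Plant→Bus2→Bus1→City: bottleneck 2, flow now 2.
Augment Plant→Bus2→Sub1→City: bottleneck 2, flow now 4.
Augment Plant→Bus4→Sub1→City: bottleneck 2, flow now 6.
No augmenting path remains; maximum flow = 6.
By max-flow min-cut, the minimum cut capacity equals the max flow.
In the residual graph, reachable from Plant: {Plant, Bus2, Bus4}.
Min-cut edges: Bus2→Bus1 (2), Bus2→Sub1 (2), Bus4→Sub1 (2); capacity 2 + 2 + 2 = 6.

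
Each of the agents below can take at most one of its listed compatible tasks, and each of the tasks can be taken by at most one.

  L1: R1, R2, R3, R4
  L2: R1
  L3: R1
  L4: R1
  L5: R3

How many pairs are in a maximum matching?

3

Unit-capacity flow: source→left, listed edges, right→sink; max matching = max flow.
Augmenting path L1→R1 (+1); matched 1.
Augmenting path L5→R3 (+1); matched 2.
Augmenting path L2→R1→L1→R2 (+1); matched 3.
No augmenting path remains; maximum matching = 3.
König certificate: {L1, L5, R1} is a vertex cover of size 3 (every listed pair touches it), so no matching can be larger.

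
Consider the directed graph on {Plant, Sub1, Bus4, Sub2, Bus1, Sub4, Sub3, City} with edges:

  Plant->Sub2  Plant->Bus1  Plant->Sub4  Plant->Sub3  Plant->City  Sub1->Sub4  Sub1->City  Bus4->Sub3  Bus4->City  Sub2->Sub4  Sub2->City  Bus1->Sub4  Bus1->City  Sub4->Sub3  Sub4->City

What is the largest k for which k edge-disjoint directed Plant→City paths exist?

Assign every edge capacity 1; by Menger, the answer equals the max flow.
Path Plant→City (+1); total 1.
Path Plant→Sub2→City (+1); total 2.
Path Plant→Bus1→City (+1); total 3.
Path Plant→Sub4→City (+1); total 4.
No residual Plant→City path; max flow = 4.
Certifying cut of size 4: {Plant→Bus1, Plant→City, Plant→Sub2, Plant→Sub4}.

4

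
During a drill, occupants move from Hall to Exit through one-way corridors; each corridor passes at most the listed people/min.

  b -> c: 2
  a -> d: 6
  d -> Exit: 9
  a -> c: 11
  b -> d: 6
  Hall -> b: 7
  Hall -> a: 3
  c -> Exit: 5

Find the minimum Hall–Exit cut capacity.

10

Augment Hall→a→c→Exit: bottleneck 3, flow now 3.
Augment Hall→b→c→Exit: bottleneck 2, flow now 5.
Augment Hall→b→d→Exit: bottleneck 5, flow now 10.
No augmenting path remains; maximum flow = 10.
By max-flow min-cut, the minimum cut capacity equals the max flow.
In the residual graph, reachable from Hall: {Hall}.
Min-cut edges: Hall→a (3), Hall→b (7); capacity 3 + 7 = 10.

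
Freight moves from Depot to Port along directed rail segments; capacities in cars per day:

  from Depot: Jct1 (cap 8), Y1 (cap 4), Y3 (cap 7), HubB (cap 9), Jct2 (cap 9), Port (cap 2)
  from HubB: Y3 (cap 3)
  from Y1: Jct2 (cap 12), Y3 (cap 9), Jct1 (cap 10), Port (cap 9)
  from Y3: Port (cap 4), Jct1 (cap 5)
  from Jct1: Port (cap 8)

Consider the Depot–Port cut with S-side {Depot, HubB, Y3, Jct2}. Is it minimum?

No — its capacity is 23, but the minimum cut has capacity 18.

Given cut capacity: 4 + 8 + 2 + 5 + 4 = 23.
Augment Depot→Port: bottleneck 2, flow now 2.
Augment Depot→Y1→Port: bottleneck 4, flow now 6.
Augment Depot→Y3→Port: bottleneck 4, flow now 10.
Augment Depot→Jct1→Port: bottleneck 8, flow now 18.
No augmenting path remains; maximum flow = 18.
In the residual graph, reachable from Depot: {Depot, HubB, Y3, Jct2, Jct1}.
Min-cut edges: Depot→Y1 (4), Depot→Port (2), Y3→Port (4), Jct1→Port (8); capacity 4 + 2 + 4 + 8 = 18.
Cut capacity 23 exceeds the max flow 18, so it is not minimum.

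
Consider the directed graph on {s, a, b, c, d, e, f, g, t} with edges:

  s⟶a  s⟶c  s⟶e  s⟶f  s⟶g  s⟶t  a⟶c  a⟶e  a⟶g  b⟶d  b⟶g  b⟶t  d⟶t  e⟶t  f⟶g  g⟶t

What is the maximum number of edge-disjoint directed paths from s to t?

3

Assign every edge capacity 1; by Menger, the answer equals the max flow.
Path s→t (+1); total 1.
Path s→e→t (+1); total 2.
Path s→g→t (+1); total 3.
No residual s→t path; max flow = 3.
Certifying cut of size 3: {e→t, g→t, s→t}.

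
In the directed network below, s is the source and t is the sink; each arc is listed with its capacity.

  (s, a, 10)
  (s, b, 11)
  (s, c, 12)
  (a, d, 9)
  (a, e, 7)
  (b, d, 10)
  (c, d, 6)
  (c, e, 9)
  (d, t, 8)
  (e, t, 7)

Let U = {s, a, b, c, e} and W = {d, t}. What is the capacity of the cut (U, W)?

Edges leaving {s, a, b, c, e}: a→d (9), b→d (10), c→d (6), e→t (7).
Cut capacity = 9 + 10 + 6 + 7 = 32.

32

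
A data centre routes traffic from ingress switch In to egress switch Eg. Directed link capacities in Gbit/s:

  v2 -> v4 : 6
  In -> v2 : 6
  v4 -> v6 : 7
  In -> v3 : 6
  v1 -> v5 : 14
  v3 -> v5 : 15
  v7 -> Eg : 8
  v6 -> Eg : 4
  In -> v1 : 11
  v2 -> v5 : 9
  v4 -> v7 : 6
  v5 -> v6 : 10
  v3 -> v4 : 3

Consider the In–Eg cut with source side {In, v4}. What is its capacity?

Edges leaving {In, v4}: In→v1 (11), In→v2 (6), In→v3 (6), v4→v6 (7), v4→v7 (6).
Cut capacity = 11 + 6 + 6 + 7 + 6 = 36.

36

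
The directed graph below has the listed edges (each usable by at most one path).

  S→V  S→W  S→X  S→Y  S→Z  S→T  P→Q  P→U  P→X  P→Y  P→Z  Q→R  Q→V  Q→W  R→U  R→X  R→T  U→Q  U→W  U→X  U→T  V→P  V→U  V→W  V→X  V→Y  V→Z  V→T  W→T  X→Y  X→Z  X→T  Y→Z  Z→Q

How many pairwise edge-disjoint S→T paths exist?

5

Assign every edge capacity 1; by Menger, the answer equals the max flow.
Path S→T (+1); total 1.
Path S→V→T (+1); total 2.
Path S→W→T (+1); total 3.
Path S→X→T (+1); total 4.
Path S→Z→Q→R→T (+1); total 5.
No residual S→T path; max flow = 5.
Certifying cut of size 5: {S→T, S→V, S→W, S→X, Z→Q}.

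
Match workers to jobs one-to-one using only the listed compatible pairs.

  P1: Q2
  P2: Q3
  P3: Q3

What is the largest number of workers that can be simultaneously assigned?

2

Unit-capacity flow: source→left, listed edges, right→sink; max matching = max flow.
Augmenting path P1→Q2 (+1); matched 1.
Augmenting path P2→Q3 (+1); matched 2.
No augmenting path remains; maximum matching = 2.
König certificate: {P1, Q3} is a vertex cover of size 2 (every listed pair touches it), so no matching can be larger.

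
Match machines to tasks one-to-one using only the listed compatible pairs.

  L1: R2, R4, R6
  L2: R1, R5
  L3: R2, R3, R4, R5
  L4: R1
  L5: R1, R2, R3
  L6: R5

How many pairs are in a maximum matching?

Unit-capacity flow: source→left, listed edges, right→sink; max matching = max flow.
Augmenting path L1→R2 (+1); matched 1.
Augmenting path L2→R1 (+1); matched 2.
Augmenting path L3→R3 (+1); matched 3.
Augmenting path L6→R5 (+1); matched 4.
Augmenting path L5→R2→L1→R4 (+1); matched 5.
No augmenting path remains; maximum matching = 5.
König certificate: {L1, L3, L5, R1, R5} is a vertex cover of size 5 (every listed pair touches it), so no matching can be larger.

5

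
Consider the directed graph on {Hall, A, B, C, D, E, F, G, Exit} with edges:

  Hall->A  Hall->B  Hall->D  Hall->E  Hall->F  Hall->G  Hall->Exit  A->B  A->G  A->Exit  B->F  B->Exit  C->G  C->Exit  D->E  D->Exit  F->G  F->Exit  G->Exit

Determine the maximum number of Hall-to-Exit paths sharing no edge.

6

Assign every edge capacity 1; by Menger, the answer equals the max flow.
Path Hall→Exit (+1); total 1.
Path Hall→A→Exit (+1); total 2.
Path Hall→B→Exit (+1); total 3.
Path Hall→D→Exit (+1); total 4.
Path Hall→F→Exit (+1); total 5.
Path Hall→G→Exit (+1); total 6.
No residual Hall→Exit path; max flow = 6.
Certifying cut of size 6: {Hall→A, Hall→B, Hall→D, Hall→Exit, Hall→F, Hall→G}.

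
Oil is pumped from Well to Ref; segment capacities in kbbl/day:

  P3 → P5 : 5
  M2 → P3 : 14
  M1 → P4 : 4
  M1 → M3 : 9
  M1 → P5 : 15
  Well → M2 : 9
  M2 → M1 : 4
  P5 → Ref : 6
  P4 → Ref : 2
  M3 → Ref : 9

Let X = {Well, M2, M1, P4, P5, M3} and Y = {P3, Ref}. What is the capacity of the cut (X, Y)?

Edges leaving {Well, M2, M1, P4, P5, M3}: M2→P3 (14), P4→Ref (2), P5→Ref (6), M3→Ref (9).
Cut capacity = 14 + 2 + 6 + 9 = 31.

31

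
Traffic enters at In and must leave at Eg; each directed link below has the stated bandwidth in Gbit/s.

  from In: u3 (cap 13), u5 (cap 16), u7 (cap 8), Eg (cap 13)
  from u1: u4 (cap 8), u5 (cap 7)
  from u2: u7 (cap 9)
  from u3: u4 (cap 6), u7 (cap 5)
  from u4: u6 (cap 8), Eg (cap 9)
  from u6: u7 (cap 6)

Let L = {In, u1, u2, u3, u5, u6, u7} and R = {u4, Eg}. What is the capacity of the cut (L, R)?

Edges leaving {In, u1, u2, u3, u5, u6, u7}: In→Eg (13), u1→u4 (8), u3→u4 (6).
Cut capacity = 13 + 8 + 6 = 27.

27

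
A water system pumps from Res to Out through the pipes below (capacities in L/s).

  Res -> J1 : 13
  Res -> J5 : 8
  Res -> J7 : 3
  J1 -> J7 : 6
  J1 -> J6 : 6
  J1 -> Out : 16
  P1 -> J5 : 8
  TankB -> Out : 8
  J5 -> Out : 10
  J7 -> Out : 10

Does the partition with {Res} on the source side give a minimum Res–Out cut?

Yes — it is a minimum cut (capacity 24).

Given cut capacity: 13 + 8 + 3 = 24.
Augment Res→J1→Out: bottleneck 13, flow now 13.
Augment Res→J5→Out: bottleneck 8, flow now 21.
Augment Res→J7→Out: bottleneck 3, flow now 24.
No augmenting path remains; maximum flow = 24.
Cut capacity 24 equals the max flow, so it is a minimum cut.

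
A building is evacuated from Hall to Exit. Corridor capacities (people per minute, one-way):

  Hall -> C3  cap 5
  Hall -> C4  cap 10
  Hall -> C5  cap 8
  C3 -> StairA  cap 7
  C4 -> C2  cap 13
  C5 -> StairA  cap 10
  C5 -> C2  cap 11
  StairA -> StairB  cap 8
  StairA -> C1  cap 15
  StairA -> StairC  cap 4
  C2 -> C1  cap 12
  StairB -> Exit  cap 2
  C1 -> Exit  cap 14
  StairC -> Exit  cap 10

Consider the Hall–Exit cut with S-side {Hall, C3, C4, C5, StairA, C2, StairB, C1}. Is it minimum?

Given cut capacity: 4 + 2 + 14 = 20.
Augment Hall→C3→StairA→StairB→Exit: bottleneck 2, flow now 2.
Augment Hall→C3→StairA→C1→Exit: bottleneck 3, flow now 5.
Augment Hall→C4→C2→C1→Exit: bottleneck 10, flow now 15.
Augment Hall→C5→StairA→C1→Exit: bottleneck 1, flow now 16.
Augment Hall→C5→StairA→StairC→Exit: bottleneck 4, flow now 20.
No augmenting path remains; maximum flow = 20.
Cut capacity 20 equals the max flow, so it is a minimum cut.

Yes — it is a minimum cut (capacity 20).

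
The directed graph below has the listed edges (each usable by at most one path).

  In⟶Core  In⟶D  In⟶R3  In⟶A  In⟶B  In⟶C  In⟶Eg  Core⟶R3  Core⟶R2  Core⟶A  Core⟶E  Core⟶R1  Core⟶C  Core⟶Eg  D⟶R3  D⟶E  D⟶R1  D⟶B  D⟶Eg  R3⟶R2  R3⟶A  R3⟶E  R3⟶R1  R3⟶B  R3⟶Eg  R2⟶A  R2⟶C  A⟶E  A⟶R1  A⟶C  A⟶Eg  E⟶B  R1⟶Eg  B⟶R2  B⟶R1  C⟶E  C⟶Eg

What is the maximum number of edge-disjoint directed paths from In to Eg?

7

Assign every edge capacity 1; by Menger, the answer equals the max flow.
Path In→Eg (+1); total 1.
Path In→Core→Eg (+1); total 2.
Path In→D→Eg (+1); total 3.
Path In→R3→Eg (+1); total 4.
Path In→A→Eg (+1); total 5.
Path In→C→Eg (+1); total 6.
Path In→B→R1→Eg (+1); total 7.
No residual In→Eg path; max flow = 7.
Certifying cut of size 7: {In→A, In→B, In→C, In→Core, In→D, In→Eg, In→R3}.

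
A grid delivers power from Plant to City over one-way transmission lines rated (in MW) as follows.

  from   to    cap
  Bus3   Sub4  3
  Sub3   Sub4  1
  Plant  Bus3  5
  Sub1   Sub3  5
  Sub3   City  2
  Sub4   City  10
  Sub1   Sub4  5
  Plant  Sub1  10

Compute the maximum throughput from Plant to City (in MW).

11

Augment Plant→Sub1→Sub4→City: bottleneck 5, flow now 5.
Augment Plant→Sub1→Sub3→City: bottleneck 2, flow now 7.
Augment Plant→Bus3→Sub4→City: bottleneck 3, flow now 10.
Augment Plant→Sub1→Sub3→Sub4→City: bottleneck 1, flow now 11.
No augmenting path remains; maximum flow = 11.
In the residual graph, reachable from Plant: {Plant, Sub1, Bus3, Sub3}.
Min-cut edges: Sub1→Sub4 (5), Bus3→Sub4 (3), Sub3→Sub4 (1), Sub3→City (2); capacity 5 + 3 + 1 + 2 = 11.
This cut is saturated, so no flow can exceed 11.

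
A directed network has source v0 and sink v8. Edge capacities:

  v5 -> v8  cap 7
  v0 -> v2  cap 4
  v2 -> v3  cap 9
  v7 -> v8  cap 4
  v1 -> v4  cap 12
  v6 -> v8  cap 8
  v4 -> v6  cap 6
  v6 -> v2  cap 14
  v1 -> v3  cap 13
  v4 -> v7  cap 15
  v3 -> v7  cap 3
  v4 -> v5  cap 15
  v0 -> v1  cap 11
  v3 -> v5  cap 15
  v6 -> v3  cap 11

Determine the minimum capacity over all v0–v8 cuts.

15

Augment v0→v1→v3→v5→v8: bottleneck 7, flow now 7.
Augment v0→v1→v3→v7→v8: bottleneck 3, flow now 10.
Augment v0→v1→v4→v6→v8: bottleneck 1, flow now 11.
Augment v0→v2→v3→v1→v4→v6→v8: bottleneck 4, flow now 15. (uses reverse residual edge)
No augmenting path remains; maximum flow = 15.
By max-flow min-cut, the minimum cut capacity equals the max flow.
In the residual graph, reachable from v0: {v0}.
Min-cut edges: v0→v1 (11), v0→v2 (4); capacity 11 + 4 = 15.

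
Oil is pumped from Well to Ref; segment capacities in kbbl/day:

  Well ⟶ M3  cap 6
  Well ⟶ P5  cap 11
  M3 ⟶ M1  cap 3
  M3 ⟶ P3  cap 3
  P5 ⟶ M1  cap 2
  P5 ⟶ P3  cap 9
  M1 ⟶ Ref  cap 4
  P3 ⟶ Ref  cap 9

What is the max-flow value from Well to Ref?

Augment Well→M3→M1→Ref: bottleneck 3, flow now 3.
Augment Well→M3→P3→Ref: bottleneck 3, flow now 6.
Augment Well→P5→M1→Ref: bottleneck 1, flow now 7.
Augment Well→P5→P3→Ref: bottleneck 6, flow now 13.
No augmenting path remains; maximum flow = 13.
In the residual graph, reachable from Well: {Well, M3, P5, M1, P3}.
Min-cut edges: M1→Ref (4), P3→Ref (9); capacity 4 + 9 = 13.
This cut is saturated, so no flow can exceed 13.

13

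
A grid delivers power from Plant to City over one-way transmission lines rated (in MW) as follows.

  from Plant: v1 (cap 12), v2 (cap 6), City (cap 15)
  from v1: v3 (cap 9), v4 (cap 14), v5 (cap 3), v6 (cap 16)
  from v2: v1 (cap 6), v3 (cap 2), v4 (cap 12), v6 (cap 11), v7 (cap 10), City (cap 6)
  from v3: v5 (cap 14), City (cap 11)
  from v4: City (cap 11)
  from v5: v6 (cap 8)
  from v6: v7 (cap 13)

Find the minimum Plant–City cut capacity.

Augment Plant→City: bottleneck 15, flow now 15.
Augment Plant→v2→City: bottleneck 6, flow now 21.
Augment Plant→v1→v3→City: bottleneck 9, flow now 30.
Augment Plant→v1→v4→City: bottleneck 3, flow now 33.
No augmenting path remains; maximum flow = 33.
By max-flow min-cut, the minimum cut capacity equals the max flow.
In the residual graph, reachable from Plant: {Plant}.
Min-cut edges: Plant→v1 (12), Plant→v2 (6), Plant→City (15); capacity 12 + 6 + 15 = 33.

33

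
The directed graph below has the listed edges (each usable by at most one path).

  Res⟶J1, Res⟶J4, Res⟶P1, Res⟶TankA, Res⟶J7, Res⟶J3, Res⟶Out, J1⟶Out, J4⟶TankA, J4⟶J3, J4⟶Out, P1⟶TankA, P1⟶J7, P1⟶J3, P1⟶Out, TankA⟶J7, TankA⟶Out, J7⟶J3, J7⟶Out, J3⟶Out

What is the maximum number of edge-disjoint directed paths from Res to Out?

Assign every edge capacity 1; by Menger, the answer equals the max flow.
Path Res→Out (+1); total 1.
Path Res→J1→Out (+1); total 2.
Path Res→J4→Out (+1); total 3.
Path Res→P1→Out (+1); total 4.
Path Res→TankA→Out (+1); total 5.
Path Res→J7→Out (+1); total 6.
Path Res→J3→Out (+1); total 7.
No residual Res→Out path; max flow = 7.
Certifying cut of size 7: {Res→J1, Res→J3, Res→J4, Res→J7, Res→Out, Res→P1, Res→TankA}.

7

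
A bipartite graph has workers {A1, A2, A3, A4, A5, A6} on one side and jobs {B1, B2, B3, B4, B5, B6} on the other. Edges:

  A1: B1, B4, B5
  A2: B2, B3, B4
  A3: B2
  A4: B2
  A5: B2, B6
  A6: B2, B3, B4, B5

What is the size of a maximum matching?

Unit-capacity flow: source→left, listed edges, right→sink; max matching = max flow.
Augmenting path A1→B1 (+1); matched 1.
Augmenting path A2→B2 (+1); matched 2.
Augmenting path A5→B6 (+1); matched 3.
Augmenting path A6→B3 (+1); matched 4.
Augmenting path A3→B2→A2→B4 (+1); matched 5.
No augmenting path remains; maximum matching = 5.
König certificate: {A1, A2, A5, A6, B2} is a vertex cover of size 5 (every listed pair touches it), so no matching can be larger.

5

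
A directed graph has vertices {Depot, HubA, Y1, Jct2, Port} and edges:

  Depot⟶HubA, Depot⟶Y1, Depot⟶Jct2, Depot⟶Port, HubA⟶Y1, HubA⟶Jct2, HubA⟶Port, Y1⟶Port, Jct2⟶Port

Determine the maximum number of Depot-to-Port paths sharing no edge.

Assign every edge capacity 1; by Menger, the answer equals the max flow.
Path Depot→Port (+1); total 1.
Path Depot→HubA→Port (+1); total 2.
Path Depot→Y1→Port (+1); total 3.
Path Depot→Jct2→Port (+1); total 4.
No residual Depot→Port path; max flow = 4.
Certifying cut of size 4: {Depot→HubA, Depot→Jct2, Depot→Port, Depot→Y1}.

4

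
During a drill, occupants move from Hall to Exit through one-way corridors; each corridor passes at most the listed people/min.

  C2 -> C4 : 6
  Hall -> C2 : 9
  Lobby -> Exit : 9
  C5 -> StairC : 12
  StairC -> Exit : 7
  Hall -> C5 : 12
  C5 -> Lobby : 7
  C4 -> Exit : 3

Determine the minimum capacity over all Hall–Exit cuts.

15

Augment Hall→C2→C4→Exit: bottleneck 3, flow now 3.
Augment Hall→C5→StairC→Exit: bottleneck 7, flow now 10.
Augment Hall→C5→Lobby→Exit: bottleneck 5, flow now 15.
No augmenting path remains; maximum flow = 15.
By max-flow min-cut, the minimum cut capacity equals the max flow.
In the residual graph, reachable from Hall: {Hall, C2, C4}.
Min-cut edges: Hall→C5 (12), C4→Exit (3); capacity 12 + 3 = 15.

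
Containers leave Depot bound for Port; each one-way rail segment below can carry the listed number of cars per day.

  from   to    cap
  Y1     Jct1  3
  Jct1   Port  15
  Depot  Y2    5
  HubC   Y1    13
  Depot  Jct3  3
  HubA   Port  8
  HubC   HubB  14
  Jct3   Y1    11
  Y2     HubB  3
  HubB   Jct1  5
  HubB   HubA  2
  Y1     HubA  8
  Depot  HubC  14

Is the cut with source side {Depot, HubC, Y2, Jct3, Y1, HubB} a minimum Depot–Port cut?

No — its capacity is 18, but the minimum cut has capacity 16.

Given cut capacity: 3 + 8 + 5 + 2 = 18.
Augment Depot→HubC→Y1→Jct1→Port: bottleneck 3, flow now 3.
Augment Depot→HubC→Y1→HubA→Port: bottleneck 8, flow now 11.
Augment Depot→HubC→HubB→Jct1→Port: bottleneck 3, flow now 14.
Augment Depot→Y2→HubB→Jct1→Port: bottleneck 2, flow now 16.
No augmenting path remains; maximum flow = 16.
In the residual graph, reachable from Depot: {Depot, HubC, Y2, Jct3, Y1, HubB, HubA}.
Min-cut edges: Y1→Jct1 (3), HubB→Jct1 (5), HubA→Port (8); capacity 3 + 5 + 8 = 16.
Cut capacity 18 exceeds the max flow 16, so it is not minimum.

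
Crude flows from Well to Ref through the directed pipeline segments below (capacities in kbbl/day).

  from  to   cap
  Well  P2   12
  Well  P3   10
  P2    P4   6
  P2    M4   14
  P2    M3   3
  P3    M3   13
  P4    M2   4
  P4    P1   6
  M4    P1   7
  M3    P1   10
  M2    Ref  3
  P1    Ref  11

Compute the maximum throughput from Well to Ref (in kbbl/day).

Augment Well→P2→P4→M2→Ref: bottleneck 3, flow now 3.
Augment Well→P2→P4→P1→Ref: bottleneck 3, flow now 6.
Augment Well→P2→M4→P1→Ref: bottleneck 6, flow now 12.
Augment Well→P3→M3→P1→Ref: bottleneck 2, flow now 14.
No augmenting path remains; maximum flow = 14.
In the residual graph, reachable from Well: {Well, P2, P3, P4, M4, M3, M2, P1}.
Min-cut edges: M2→Ref (3), P1→Ref (11); capacity 3 + 11 = 14.
This cut is saturated, so no flow can exceed 14.

14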